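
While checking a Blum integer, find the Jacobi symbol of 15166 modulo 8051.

(15166|8051)
  = (7115|8051)    [15166 ≡ 7115 mod 8051]
  = -(8051|7115)    [QR: both ≡ 3 mod 4, sign flips]
  = -(936|7115)    [8051 ≡ 936 mod 7115]
  = (117|7115)    [7115 ≡ 3 mod 8 ⇒ (2|7115)^3 = -1]
  = (7115|117)    [QR: 117 ≡ 1 mod 4, sign kept]
  = (95|117)    [7115 ≡ 95 mod 117]
  = (117|95)    [QR: 117 ≡ 1 mod 4, sign kept]
  = (22|95)    [117 ≡ 22 mod 95]
  = (11|95)    [95 ≡ 7 mod 8 ⇒ (2|95) = +1]
  = -(95|11)    [QR: both ≡ 3 mod 4, sign flips]
  = -(7|11)    [95 ≡ 7 mod 11]
  = (11|7)    [QR: both ≡ 3 mod 4, sign flips]
  = (4|7)    [11 ≡ 4 mod 7]
  = (1|7)    [7 ≡ 7 mod 8 ⇒ (2|7)^2 = +1]
  = 1    [(1|7) = 1]

1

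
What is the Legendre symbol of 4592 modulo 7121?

-1

Factor out 2: 4592 = 2^4·287. Since 7121 ≡ 1 (mod 8), (2 / 7121) = +1, and (2 / 7121)^4 = +1. Now have (287 / 7121).
7121 ≡ 1 (mod 4), so quadratic reciprocity gives (287 / 7121) = (7121 / 287). Reduce: 7121 ≡ 233 (mod 287). Now have (233 / 287).
233 ≡ 1 (mod 4), so quadratic reciprocity gives (233 / 287) = (287 / 233). Reduce: 287 ≡ 54 (mod 233). Now have (54 / 233).
Factor out 2: 54 = 2·27. Since 233 ≡ 1 (mod 8), (2 / 233) = +1. Now have (27 / 233).
233 ≡ 1 (mod 4), so quadratic reciprocity gives (27 / 233) = (233 / 27). Reduce: 233 ≡ 17 (mod 27). Now have (17 / 27).
17 ≡ 1 (mod 4), so quadratic reciprocity gives (17 / 27) = (27 / 17). Reduce: 27 ≡ 10 (mod 17). Now have (10 / 17).
Factor out 2: 10 = 2·5. Since 17 ≡ 1 (mod 8), (2 / 17) = +1. Now have (5 / 17).
5 ≡ 1 (mod 4), so quadratic reciprocity gives (5 / 17) = (17 / 5). Reduce: 17 ≡ 2 (mod 5). Now have (2 / 5).
Factor out 2: 2 = 2. Since 5 ≡ 5 (mod 8), (2 / 5) = -1. Now have -(1 / 5).
(1 / 5) = 1. Collecting the sign factors: -1.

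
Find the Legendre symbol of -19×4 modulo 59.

By multiplicativity, (-19·4 / 59) = (-19 / 59)·(4 / 59).
First factor (-19 / 59):
Reduce the numerator: -19 ≡ 40 (mod 59), so (-19 / 59) = (40 / 59).
Factor out 2: 40 = 2^3·5. Since 59 ≡ 3 (mod 8), (2 / 59) = -1, and (2 / 59)^3 = -1. Now have -(5 / 59).
5 ≡ 1 (mod 4), so quadratic reciprocity gives (5 / 59) = (59 / 5). Reduce: 59 ≡ 4 (mod 5). Now have -(4 / 5).
Factor out 2: 4 = 2^2. Since 5 ≡ 5 (mod 8), (2 / 5) = -1, and (2 / 5)^2 = +1. Now have -(1 / 5).
(1 / 5) = 1. Collecting the sign factors: -1.
Second factor (4 / 59):
Factor out 2: 4 = 2^2. Since 59 ≡ 3 (mod 8), (2 / 59) = -1, and (2 / 59)^2 = +1. Now have (1 / 59).
(1 / 59) = 1. Collecting the sign factors: 1.
Product: (-1)·(1) = -1.

-1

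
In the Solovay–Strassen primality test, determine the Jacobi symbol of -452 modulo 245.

-1

Reduce the numerator: -452 ≡ 38 (mod 245), so (-452/245) = (38/245).
Factor out 2: 38 = 2·19. Since 245 ≡ 5 (mod 8), (2/245) = -1. Now have -(19/245).
245 ≡ 1 (mod 4), so quadratic reciprocity gives (19/245) = (245/19). Reduce: 245 ≡ 17 (mod 19). Now have -(17/19).
17 ≡ 1 (mod 4), so quadratic reciprocity gives (17/19) = (19/17). Reduce: 19 ≡ 2 (mod 17). Now have -(2/17).
Factor out 2: 2 = 2. Since 17 ≡ 1 (mod 8), (2/17) = +1. Now have -(1/17).
(1/17) = 1. Collecting the sign factors: -1.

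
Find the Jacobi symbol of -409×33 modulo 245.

-1

By multiplicativity, (-409·33|245) = (-409|245)·(33|245).
First factor (-409|245):
Pull out -1: (-409|245) = (-1|245)·(409|245). Since 245 ≡ 1 (mod 4), (-1|245) = +1. Now have (409|245).
Reduce the numerator: 409 ≡ 164 (mod 245), so (409|245) = (164|245).
Factor out 2: 164 = 2^2·41. Since 245 ≡ 5 (mod 8), (2|245) = -1, and (2|245)^2 = +1. Now have (41|245).
41 ≡ 1 (mod 4), so quadratic reciprocity gives (41|245) = (245|41). Reduce: 245 ≡ 40 (mod 41). Now have (40|41).
Factor out 2: 40 = 2^3·5. Since 41 ≡ 1 (mod 8), (2|41) = +1, and (2|41)^3 = +1. Now have (5|41).
5 ≡ 1 (mod 4), so quadratic reciprocity gives (5|41) = (41|5). Reduce: 41 ≡ 1 (mod 5). Now have (1|5).
(1|5) = 1. Collecting the sign factors: 1.
Second factor (33|245):
33 ≡ 1 (mod 4), so quadratic reciprocity gives (33|245) = (245|33). Reduce: 245 ≡ 14 (mod 33). Now have (14|33).
Factor out 2: 14 = 2·7. Since 33 ≡ 1 (mod 8), (2|33) = +1. Now have (7|33).
33 ≡ 1 (mod 4), so quadratic reciprocity gives (7|33) = (33|7). Reduce: 33 ≡ 5 (mod 7). Now have (5|7).
5 ≡ 1 (mod 4), so quadratic reciprocity gives (5|7) = (7|5). Reduce: 7 ≡ 2 (mod 5). Now have (2|5).
Factor out 2: 2 = 2. Since 5 ≡ 5 (mod 8), (2|5) = -1. Now have -(1|5).
(1|5) = 1. Collecting the sign factors: -1.
Product: (1)·(-1) = -1.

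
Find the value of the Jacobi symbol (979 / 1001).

(979 / 1001)
  = (1001 / 979)    [QR: 1001 ≡ 1 mod 4, sign kept]
  = (22 / 979)    [1001 ≡ 22 mod 979]
  = -(11 / 979)    [979 ≡ 3 mod 8 ⇒ (2 / 979) = -1]
  = (979 / 11)    [QR: both ≡ 3 mod 4, sign flips]
  = (0 / 11)    [979 ≡ 0 mod 11]
  = 0    [numerator 0, gcd > 1]

0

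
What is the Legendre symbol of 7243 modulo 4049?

-1

(7243/4049)
  = (3194/4049)    [7243 ≡ 3194 mod 4049]
  = (1597/4049)    [4049 ≡ 1 mod 8 ⇒ (2/4049) = +1]
  = (4049/1597)    [QR: 1597 ≡ 1 mod 4, sign kept]
  = (855/1597)    [4049 ≡ 855 mod 1597]
  = (1597/855)    [QR: 1597 ≡ 1 mod 4, sign kept]
  = (742/855)    [1597 ≡ 742 mod 855]
  = (371/855)    [855 ≡ 7 mod 8 ⇒ (2/855) = +1]
  = -(855/371)    [QR: both ≡ 3 mod 4, sign flips]
  = -(113/371)    [855 ≡ 113 mod 371]
  = -(371/113)    [QR: 113 ≡ 1 mod 4, sign kept]
  = -(32/113)    [371 ≡ 32 mod 113]
  = -(1/113)    [113 ≡ 1 mod 8 ⇒ (2/113)^5 = +1]
  = -1    [(1/113) = 1]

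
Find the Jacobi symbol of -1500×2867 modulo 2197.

1

By multiplicativity, (-1500·2867|2197) = (-1500|2197)·(2867|2197).
First factor (-1500|2197):
(-1500|2197)
  = (1500|2197)    [2197 ≡ 1 mod 4 ⇒ (-1|2197) = +1]
  = (375|2197)    [2197 ≡ 5 mod 8 ⇒ (2|2197)^2 = +1]
  = (2197|375)    [QR: 2197 ≡ 1 mod 4, sign kept]
  = (322|375)    [2197 ≡ 322 mod 375]
  = (161|375)    [375 ≡ 7 mod 8 ⇒ (2|375) = +1]
  = (375|161)    [QR: 161 ≡ 1 mod 4, sign kept]
  = (53|161)    [375 ≡ 53 mod 161]
  = (161|53)    [QR: 53 ≡ 1 mod 4, sign kept]
  = (2|53)    [161 ≡ 2 mod 53]
  = -(1|53)    [53 ≡ 5 mod 8 ⇒ (2|53) = -1]
  = -1    [(1|53) = 1]
Second factor (2867|2197):
(2867|2197)
  = (670|2197)    [2867 ≡ 670 mod 2197]
  = -(335|2197)    [2197 ≡ 5 mod 8 ⇒ (2|2197) = -1]
  = -(2197|335)    [QR: 2197 ≡ 1 mod 4, sign kept]
  = -(187|335)    [2197 ≡ 187 mod 335]
  = (335|187)    [QR: both ≡ 3 mod 4, sign flips]
  = (148|187)    [335 ≡ 148 mod 187]
  = (37|187)    [187 ≡ 3 mod 8 ⇒ (2|187)^2 = +1]
  = (187|37)    [QR: 37 ≡ 1 mod 4, sign kept]
  = (2|37)    [187 ≡ 2 mod 37]
  = -(1|37)    [37 ≡ 5 mod 8 ⇒ (2|37) = -1]
  = -1    [(1|37) = 1]
Product: (-1)·(-1) = 1.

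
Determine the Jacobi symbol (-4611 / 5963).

Reduce the numerator: -4611 ≡ 1352 (mod 5963), so (-4611 / 5963) = (1352 / 5963).
Factor out 2: 1352 = 2^3·169. Since 5963 ≡ 3 (mod 8), (2 / 5963) = -1, and (2 / 5963)^3 = -1. Now have -(169 / 5963).
169 ≡ 1 (mod 4), so quadratic reciprocity gives (169 / 5963) = (5963 / 169). Reduce: 5963 ≡ 48 (mod 169). Now have -(48 / 169).
Factor out 2: 48 = 2^4·3. Since 169 ≡ 1 (mod 8), (2 / 169) = +1, and (2 / 169)^4 = +1. Now have -(3 / 169).
169 ≡ 1 (mod 4), so quadratic reciprocity gives (3 / 169) = (169 / 3). Reduce: 169 ≡ 1 (mod 3). Now have -(1 / 3).
(1 / 3) = 1. Collecting the sign factors: -1.

-1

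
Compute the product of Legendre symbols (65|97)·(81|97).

By multiplicativity, (65·81|97) = (65|97)·(81|97).
First factor (65|97):
65 ≡ 1 (mod 4), so quadratic reciprocity gives (65|97) = (97|65). Reduce: 97 ≡ 32 (mod 65). Now have (32|65).
Factor out 2: 32 = 2^5. Since 65 ≡ 1 (mod 8), (2|65) = +1, and (2|65)^5 = +1. Now have (1|65).
(1|65) = 1. Collecting the sign factors: 1.
Second factor (81|97):
81 ≡ 1 (mod 4), so quadratic reciprocity gives (81|97) = (97|81). Reduce: 97 ≡ 16 (mod 81). Now have (16|81).
Factor out 2: 16 = 2^4. Since 81 ≡ 1 (mod 8), (2|81) = +1, and (2|81)^4 = +1. Now have (1|81).
(1|81) = 1. Collecting the sign factors: 1.
Product: (1)·(1) = 1.

1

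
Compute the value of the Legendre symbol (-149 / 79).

Reduce the numerator: -149 ≡ 9 (mod 79), so (-149 / 79) = (9 / 79).
9 ≡ 1 (mod 4), so quadratic reciprocity gives (9 / 79) = (79 / 9). Reduce: 79 ≡ 7 (mod 9). Now have (7 / 9).
9 ≡ 1 (mod 4), so quadratic reciprocity gives (7 / 9) = (9 / 7). Reduce: 9 ≡ 2 (mod 7). Now have (2 / 7).
Factor out 2: 2 = 2. Since 7 ≡ 7 (mod 8), (2 / 7) = +1. Now have (1 / 7).
(1 / 7) = 1. Collecting the sign factors: 1.

1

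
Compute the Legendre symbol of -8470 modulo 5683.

Reduce the numerator: -8470 ≡ 2896 (mod 5683), so (-8470/5683) = (2896/5683).
Factor out 2: 2896 = 2^4·181. Since 5683 ≡ 3 (mod 8), (2/5683) = -1, and (2/5683)^4 = +1. Now have (181/5683).
181 ≡ 1 (mod 4), so quadratic reciprocity gives (181/5683) = (5683/181). Reduce: 5683 ≡ 72 (mod 181). Now have (72/181).
Factor out 2: 72 = 2^3·9. Since 181 ≡ 5 (mod 8), (2/181) = -1, and (2/181)^3 = -1. Now have -(9/181).
9 ≡ 1 (mod 4), so quadratic reciprocity gives (9/181) = (181/9). Reduce: 181 ≡ 1 (mod 9). Now have -(1/9).
(1/9) = 1. Collecting the sign factors: -1.

-1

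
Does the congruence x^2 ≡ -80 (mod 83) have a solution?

yes

Reduce the numerator: -80 ≡ 3 (mod 83), so (-80|83) = (3|83).
Both 3 ≡ 3 and 83 ≡ 3 (mod 4), so reciprocity gives (3|83) = -(83|3). Reduce: 83 ≡ 2 (mod 3). Now have -(2|3).
Factor out 2: 2 = 2. Since 3 ≡ 3 (mod 8), (2|3) = -1. Now have (1|3).
(1|3) = 1. Collecting the sign factors: 1.
(-80|83) = 1, and 83 is prime, so -80 is a quadratic residue mod 83.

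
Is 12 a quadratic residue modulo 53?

no

(12/53)
  = (3/53)    [53 ≡ 5 mod 8 ⇒ (2/53)^2 = +1]
  = (53/3)    [QR: 53 ≡ 1 mod 4, sign kept]
  = (2/3)    [53 ≡ 2 mod 3]
  = -(1/3)    [3 ≡ 3 mod 8 ⇒ (2/3) = -1]
  = -1    [(1/3) = 1]
The Legendre symbol is -1, so x^2 ≡ 12 (mod 53) has no solution.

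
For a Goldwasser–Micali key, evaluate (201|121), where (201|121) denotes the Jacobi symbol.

Reduce the numerator: 201 ≡ 80 (mod 121), so (201|121) = (80|121).
Factor out 2: 80 = 2^4·5. Since 121 ≡ 1 (mod 8), (2|121) = +1, and (2|121)^4 = +1. Now have (5|121).
5 ≡ 1 (mod 4), so quadratic reciprocity gives (5|121) = (121|5). Reduce: 121 ≡ 1 (mod 5). Now have (1|5).
(1|5) = 1. Collecting the sign factors: 1.

1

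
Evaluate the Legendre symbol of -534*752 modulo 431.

By multiplicativity, (-534·752/431) = (-534/431)·(752/431).
First factor (-534/431):
Pull out -1: (-534/431) = (-1/431)·(534/431). Since 431 ≡ 3 (mod 4), (-1/431) = -1. Now have -(534/431).
Reduce the numerator: 534 ≡ 103 (mod 431), so (534/431) = (103/431).
Both 103 ≡ 3 and 431 ≡ 3 (mod 4), so reciprocity gives (103/431) = -(431/103). Reduce: 431 ≡ 19 (mod 103). Now have (19/103).
Both 19 ≡ 3 and 103 ≡ 3 (mod 4), so reciprocity gives (19/103) = -(103/19). Reduce: 103 ≡ 8 (mod 19). Now have -(8/19).
Factor out 2: 8 = 2^3. Since 19 ≡ 3 (mod 8), (2/19) = -1, and (2/19)^3 = -1. Now have (1/19).
(1/19) = 1. Collecting the sign factors: 1.
Second factor (752/431):
Reduce the numerator: 752 ≡ 321 (mod 431), so (752/431) = (321/431).
321 ≡ 1 (mod 4), so quadratic reciprocity gives (321/431) = (431/321). Reduce: 431 ≡ 110 (mod 321). Now have (110/321).
Factor out 2: 110 = 2·55. Since 321 ≡ 1 (mod 8), (2/321) = +1. Now have (55/321).
321 ≡ 1 (mod 4), so quadratic reciprocity gives (55/321) = (321/55). Reduce: 321 ≡ 46 (mod 55). Now have (46/55).
Factor out 2: 46 = 2·23. Since 55 ≡ 7 (mod 8), (2/55) = +1. Now have (23/55).
Both 23 ≡ 3 and 55 ≡ 3 (mod 4), so reciprocity gives (23/55) = -(55/23). Reduce: 55 ≡ 9 (mod 23). Now have -(9/23).
9 ≡ 1 (mod 4), so quadratic reciprocity gives (9/23) = (23/9). Reduce: 23 ≡ 5 (mod 9). Now have -(5/9).
5 ≡ 1 (mod 4), so quadratic reciprocity gives (5/9) = (9/5). Reduce: 9 ≡ 4 (mod 5). Now have -(4/5).
Factor out 2: 4 = 2^2. Since 5 ≡ 5 (mod 8), (2/5) = -1, and (2/5)^2 = +1. Now have -(1/5).
(1/5) = 1. Collecting the sign factors: -1.
Product: (1)·(-1) = -1.

-1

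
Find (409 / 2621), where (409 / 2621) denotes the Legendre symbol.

409 ≡ 1 (mod 4), so quadratic reciprocity gives (409 / 2621) = (2621 / 409). Reduce: 2621 ≡ 167 (mod 409). Now have (167 / 409).
409 ≡ 1 (mod 4), so quadratic reciprocity gives (167 / 409) = (409 / 167). Reduce: 409 ≡ 75 (mod 167). Now have (75 / 167).
Both 75 ≡ 3 and 167 ≡ 3 (mod 4), so reciprocity gives (75 / 167) = -(167 / 75). Reduce: 167 ≡ 17 (mod 75). Now have -(17 / 75).
17 ≡ 1 (mod 4), so quadratic reciprocity gives (17 / 75) = (75 / 17). Reduce: 75 ≡ 7 (mod 17). Now have -(7 / 17).
17 ≡ 1 (mod 4), so quadratic reciprocity gives (7 / 17) = (17 / 7). Reduce: 17 ≡ 3 (mod 7). Now have -(3 / 7).
Both 3 ≡ 3 and 7 ≡ 3 (mod 4), so reciprocity gives (3 / 7) = -(7 / 3). Reduce: 7 ≡ 1 (mod 3). Now have (1 / 3).
(1 / 3) = 1. Collecting the sign factors: 1.

1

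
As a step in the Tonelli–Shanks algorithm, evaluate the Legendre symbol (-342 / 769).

1

Reduce the numerator: -342 ≡ 427 (mod 769), so (-342 / 769) = (427 / 769).
769 ≡ 1 (mod 4), so quadratic reciprocity gives (427 / 769) = (769 / 427). Reduce: 769 ≡ 342 (mod 427). Now have (342 / 427).
Factor out 2: 342 = 2·171. Since 427 ≡ 3 (mod 8), (2 / 427) = -1. Now have -(171 / 427).
Both 171 ≡ 3 and 427 ≡ 3 (mod 4), so reciprocity gives (171 / 427) = -(427 / 171). Reduce: 427 ≡ 85 (mod 171). Now have (85 / 171).
85 ≡ 1 (mod 4), so quadratic reciprocity gives (85 / 171) = (171 / 85). Reduce: 171 ≡ 1 (mod 85). Now have (1 / 85).
(1 / 85) = 1. Collecting the sign factors: 1.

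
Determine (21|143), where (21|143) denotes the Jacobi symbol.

(21|143)
  = (143|21)    [QR: 21 ≡ 1 mod 4, sign kept]
  = (17|21)    [143 ≡ 17 mod 21]
  = (21|17)    [QR: 17 ≡ 1 mod 4, sign kept]
  = (4|17)    [21 ≡ 4 mod 17]
  = (1|17)    [17 ≡ 1 mod 8 ⇒ (2|17)^2 = +1]
  = 1    [(1|17) = 1]

1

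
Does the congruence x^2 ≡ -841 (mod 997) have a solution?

yes

(-841|997)
  = (156|997)    [-841 ≡ 156 mod 997]
  = (39|997)    [997 ≡ 5 mod 8 ⇒ (2|997)^2 = +1]
  = (997|39)    [QR: 997 ≡ 1 mod 4, sign kept]
  = (22|39)    [997 ≡ 22 mod 39]
  = (11|39)    [39 ≡ 7 mod 8 ⇒ (2|39) = +1]
  = -(39|11)    [QR: both ≡ 3 mod 4, sign flips]
  = -(6|11)    [39 ≡ 6 mod 11]
  = (3|11)    [11 ≡ 3 mod 8 ⇒ (2|11) = -1]
  = -(11|3)    [QR: both ≡ 3 mod 4, sign flips]
  = -(2|3)    [11 ≡ 2 mod 3]
  = (1|3)    [3 ≡ 3 mod 8 ⇒ (2|3) = -1]
  = 1    [(1|3) = 1]
The Legendre symbol is 1, so x^2 ≡ -841 (mod 997) has solution.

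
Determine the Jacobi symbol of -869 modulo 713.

(-869|713)
  = (557|713)    [-869 ≡ 557 mod 713]
  = (713|557)    [QR: 557 ≡ 1 mod 4, sign kept]
  = (156|557)    [713 ≡ 156 mod 557]
  = (39|557)    [557 ≡ 5 mod 8 ⇒ (2|557)^2 = +1]
  = (557|39)    [QR: 557 ≡ 1 mod 4, sign kept]
  = (11|39)    [557 ≡ 11 mod 39]
  = -(39|11)    [QR: both ≡ 3 mod 4, sign flips]
  = -(6|11)    [39 ≡ 6 mod 11]
  = (3|11)    [11 ≡ 3 mod 8 ⇒ (2|11) = -1]
  = -(11|3)    [QR: both ≡ 3 mod 4, sign flips]
  = -(2|3)    [11 ≡ 2 mod 3]
  = (1|3)    [3 ≡ 3 mod 8 ⇒ (2|3) = -1]
  = 1    [(1|3) = 1]

1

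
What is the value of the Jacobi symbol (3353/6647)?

(3353/6647)
  = (6647/3353)    [QR: 3353 ≡ 1 mod 4, sign kept]
  = (3294/3353)    [6647 ≡ 3294 mod 3353]
  = (1647/3353)    [3353 ≡ 1 mod 8 ⇒ (2/3353) = +1]
  = (3353/1647)    [QR: 3353 ≡ 1 mod 4, sign kept]
  = (59/1647)    [3353 ≡ 59 mod 1647]
  = -(1647/59)    [QR: both ≡ 3 mod 4, sign flips]
  = -(54/59)    [1647 ≡ 54 mod 59]
  = (27/59)    [59 ≡ 3 mod 8 ⇒ (2/59) = -1]
  = -(59/27)    [QR: both ≡ 3 mod 4, sign flips]
  = -(5/27)    [59 ≡ 5 mod 27]
  = -(27/5)    [QR: 5 ≡ 1 mod 4, sign kept]
  = -(2/5)    [27 ≡ 2 mod 5]
  = (1/5)    [5 ≡ 5 mod 8 ⇒ (2/5) = -1]
  = 1    [(1/5) = 1]

1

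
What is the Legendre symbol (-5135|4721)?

Pull out -1: (-5135|4721) = (-1|4721)·(5135|4721). Since 4721 ≡ 1 (mod 4), (-1|4721) = +1. Now have (5135|4721).
Reduce the numerator: 5135 ≡ 414 (mod 4721), so (5135|4721) = (414|4721).
Factor out 2: 414 = 2·207. Since 4721 ≡ 1 (mod 8), (2|4721) = +1. Now have (207|4721).
4721 ≡ 1 (mod 4), so quadratic reciprocity gives (207|4721) = (4721|207). Reduce: 4721 ≡ 167 (mod 207). Now have (167|207).
Both 167 ≡ 3 and 207 ≡ 3 (mod 4), so reciprocity gives (167|207) = -(207|167). Reduce: 207 ≡ 40 (mod 167). Now have -(40|167).
Factor out 2: 40 = 2^3·5. Since 167 ≡ 7 (mod 8), (2|167) = +1, and (2|167)^3 = +1. Now have -(5|167).
5 ≡ 1 (mod 4), so quadratic reciprocity gives (5|167) = (167|5). Reduce: 167 ≡ 2 (mod 5). Now have -(2|5).
Factor out 2: 2 = 2. Since 5 ≡ 5 (mod 8), (2|5) = -1. Now have (1|5).
(1|5) = 1. Collecting the sign factors: 1.

1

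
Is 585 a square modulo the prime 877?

yes

(585|877)
  = (877|585)    [QR: 585 ≡ 1 mod 4, sign kept]
  = (292|585)    [877 ≡ 292 mod 585]
  = (73|585)    [585 ≡ 1 mod 8 ⇒ (2|585)^2 = +1]
  = (585|73)    [QR: 73 ≡ 1 mod 4, sign kept]
  = (1|73)    [585 ≡ 1 mod 73]
  = 1    [(1|73) = 1]
The Legendre symbol is 1, so x^2 ≡ 585 (mod 877) has solution.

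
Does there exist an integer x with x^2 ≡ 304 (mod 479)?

no

Factor out 2: 304 = 2^4·19. Since 479 ≡ 7 (mod 8), (2/479) = +1, and (2/479)^4 = +1. Now have (19/479).
Both 19 ≡ 3 and 479 ≡ 3 (mod 4), so reciprocity gives (19/479) = -(479/19). Reduce: 479 ≡ 4 (mod 19). Now have -(4/19).
Factor out 2: 4 = 2^2. Since 19 ≡ 3 (mod 8), (2/19) = -1, and (2/19)^2 = +1. Now have -(1/19).
(1/19) = 1. Collecting the sign factors: -1.
(304/479) = -1, and 479 is prime, so 304 is not a quadratic residue mod 479.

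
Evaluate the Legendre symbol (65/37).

1

(65/37)
  = (28/37)    [65 ≡ 28 mod 37]
  = (7/37)    [37 ≡ 5 mod 8 ⇒ (2/37)^2 = +1]
  = (37/7)    [QR: 37 ≡ 1 mod 4, sign kept]
  = (2/7)    [37 ≡ 2 mod 7]
  = (1/7)    [7 ≡ 7 mod 8 ⇒ (2/7) = +1]
  = 1    [(1/7) = 1]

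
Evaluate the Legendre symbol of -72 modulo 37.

Reduce the numerator: -72 ≡ 2 (mod 37), so (-72/37) = (2/37).
Factor out 2: 2 = 2. Since 37 ≡ 5 (mod 8), (2/37) = -1. Now have -(1/37).
(1/37) = 1. Collecting the sign factors: -1.

-1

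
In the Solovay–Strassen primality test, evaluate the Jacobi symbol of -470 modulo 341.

Pull out -1: (-470 / 341) = (-1 / 341)·(470 / 341). Since 341 ≡ 1 (mod 4), (-1 / 341) = +1. Now have (470 / 341).
Reduce the numerator: 470 ≡ 129 (mod 341), so (470 / 341) = (129 / 341).
129 ≡ 1 (mod 4), so quadratic reciprocity gives (129 / 341) = (341 / 129). Reduce: 341 ≡ 83 (mod 129). Now have (83 / 129).
129 ≡ 1 (mod 4), so quadratic reciprocity gives (83 / 129) = (129 / 83). Reduce: 129 ≡ 46 (mod 83). Now have (46 / 83).
Factor out 2: 46 = 2·23. Since 83 ≡ 3 (mod 8), (2 / 83) = -1. Now have -(23 / 83).
Both 23 ≡ 3 and 83 ≡ 3 (mod 4), so reciprocity gives (23 / 83) = -(83 / 23). Reduce: 83 ≡ 14 (mod 23). Now have (14 / 23).
Factor out 2: 14 = 2·7. Since 23 ≡ 7 (mod 8), (2 / 23) = +1. Now have (7 / 23).
Both 7 ≡ 3 and 23 ≡ 3 (mod 4), so reciprocity gives (7 / 23) = -(23 / 7). Reduce: 23 ≡ 2 (mod 7). Now have -(2 / 7).
Factor out 2: 2 = 2. Since 7 ≡ 7 (mod 8), (2 / 7) = +1. Now have -(1 / 7).
(1 / 7) = 1. Collecting the sign factors: -1.

-1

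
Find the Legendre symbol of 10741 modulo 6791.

Reduce the numerator: 10741 ≡ 3950 (mod 6791), so (10741/6791) = (3950/6791).
Factor out 2: 3950 = 2·1975. Since 6791 ≡ 7 (mod 8), (2/6791) = +1. Now have (1975/6791).
Both 1975 ≡ 3 and 6791 ≡ 3 (mod 4), so reciprocity gives (1975/6791) = -(6791/1975). Reduce: 6791 ≡ 866 (mod 1975). Now have -(866/1975).
Factor out 2: 866 = 2·433. Since 1975 ≡ 7 (mod 8), (2/1975) = +1. Now have -(433/1975).
433 ≡ 1 (mod 4), so quadratic reciprocity gives (433/1975) = (1975/433). Reduce: 1975 ≡ 243 (mod 433). Now have -(243/433).
433 ≡ 1 (mod 4), so quadratic reciprocity gives (243/433) = (433/243). Reduce: 433 ≡ 190 (mod 243). Now have -(190/243).
Factor out 2: 190 = 2·95. Since 243 ≡ 3 (mod 8), (2/243) = -1. Now have (95/243).
Both 95 ≡ 3 and 243 ≡ 3 (mod 4), so reciprocity gives (95/243) = -(243/95). Reduce: 243 ≡ 53 (mod 95). Now have -(53/95).
53 ≡ 1 (mod 4), so quadratic reciprocity gives (53/95) = (95/53). Reduce: 95 ≡ 42 (mod 53). Now have -(42/53).
Factor out 2: 42 = 2·21. Since 53 ≡ 5 (mod 8), (2/53) = -1. Now have (21/53).
21 ≡ 1 (mod 4), so quadratic reciprocity gives (21/53) = (53/21). Reduce: 53 ≡ 11 (mod 21). Now have (11/21).
21 ≡ 1 (mod 4), so quadratic reciprocity gives (11/21) = (21/11). Reduce: 21 ≡ 10 (mod 11). Now have (10/11).
Factor out 2: 10 = 2·5. Since 11 ≡ 3 (mod 8), (2/11) = -1. Now have -(5/11).
5 ≡ 1 (mod 4), so quadratic reciprocity gives (5/11) = (11/5). Reduce: 11 ≡ 1 (mod 5). Now have -(1/5).
(1/5) = 1. Collecting the sign factors: -1.

-1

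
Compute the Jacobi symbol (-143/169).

(-143/169)
  = (26/169)    [-143 ≡ 26 mod 169]
  = (13/169)    [169 ≡ 1 mod 8 ⇒ (2/169) = +1]
  = (169/13)    [QR: 13 ≡ 1 mod 4, sign kept]
  = (0/13)    [169 ≡ 0 mod 13]
  = 0    [numerator 0, gcd > 1]

0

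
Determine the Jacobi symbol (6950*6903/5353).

By multiplicativity, (6950·6903/5353) = (6950/5353)·(6903/5353).
First factor (6950/5353):
Reduce the numerator: 6950 ≡ 1597 (mod 5353), so (6950/5353) = (1597/5353).
1597 ≡ 1 (mod 4), so quadratic reciprocity gives (1597/5353) = (5353/1597). Reduce: 5353 ≡ 562 (mod 1597). Now have (562/1597).
Factor out 2: 562 = 2·281. Since 1597 ≡ 5 (mod 8), (2/1597) = -1. Now have -(281/1597).
281 ≡ 1 (mod 4), so quadratic reciprocity gives (281/1597) = (1597/281). Reduce: 1597 ≡ 192 (mod 281). Now have -(192/281).
Factor out 2: 192 = 2^6·3. Since 281 ≡ 1 (mod 8), (2/281) = +1, and (2/281)^6 = +1. Now have -(3/281).
281 ≡ 1 (mod 4), so quadratic reciprocity gives (3/281) = (281/3). Reduce: 281 ≡ 2 (mod 3). Now have -(2/3).
Factor out 2: 2 = 2. Since 3 ≡ 3 (mod 8), (2/3) = -1. Now have (1/3).
(1/3) = 1. Collecting the sign factors: 1.
Second factor (6903/5353):
Reduce the numerator: 6903 ≡ 1550 (mod 5353), so (6903/5353) = (1550/5353).
Factor out 2: 1550 = 2·775. Since 5353 ≡ 1 (mod 8), (2/5353) = +1. Now have (775/5353).
5353 ≡ 1 (mod 4), so quadratic reciprocity gives (775/5353) = (5353/775). Reduce: 5353 ≡ 703 (mod 775). Now have (703/775).
Both 703 ≡ 3 and 775 ≡ 3 (mod 4), so reciprocity gives (703/775) = -(775/703). Reduce: 775 ≡ 72 (mod 703). Now have -(72/703).
Factor out 2: 72 = 2^3·9. Since 703 ≡ 7 (mod 8), (2/703) = +1, and (2/703)^3 = +1. Now have -(9/703).
9 ≡ 1 (mod 4), so quadratic reciprocity gives (9/703) = (703/9). Reduce: 703 ≡ 1 (mod 9). Now have -(1/9).
(1/9) = 1. Collecting the sign factors: -1.
Product: (1)·(-1) = -1.

-1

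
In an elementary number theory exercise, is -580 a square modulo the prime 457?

(-580/457)
  = (334/457)    [-580 ≡ 334 mod 457]
  = (167/457)    [457 ≡ 1 mod 8 ⇒ (2/457) = +1]
  = (457/167)    [QR: 457 ≡ 1 mod 4, sign kept]
  = (123/167)    [457 ≡ 123 mod 167]
  = -(167/123)    [QR: both ≡ 3 mod 4, sign flips]
  = -(44/123)    [167 ≡ 44 mod 123]
  = -(11/123)    [123 ≡ 3 mod 8 ⇒ (2/123)^2 = +1]
  = (123/11)    [QR: both ≡ 3 mod 4, sign flips]
  = (2/11)    [123 ≡ 2 mod 11]
  = -(1/11)    [11 ≡ 3 mod 8 ⇒ (2/11) = -1]
  = -1    [(1/11) = 1]
(-580/457) = -1, and 457 is prime, so -580 is not a quadratic residue mod 457.

no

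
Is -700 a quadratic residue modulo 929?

no

(-700/929)
  = (229/929)    [-700 ≡ 229 mod 929]
  = (929/229)    [QR: 229 ≡ 1 mod 4, sign kept]
  = (13/229)    [929 ≡ 13 mod 229]
  = (229/13)    [QR: 13 ≡ 1 mod 4, sign kept]
  = (8/13)    [229 ≡ 8 mod 13]
  = -(1/13)    [13 ≡ 5 mod 8 ⇒ (2/13)^3 = -1]
  = -1    [(1/13) = 1]
(-700/929) = -1, and 929 is prime, so -700 is not a quadratic residue mod 929.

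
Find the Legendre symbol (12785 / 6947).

1

Reduce the numerator: 12785 ≡ 5838 (mod 6947), so (12785 / 6947) = (5838 / 6947).
Factor out 2: 5838 = 2·2919. Since 6947 ≡ 3 (mod 8), (2 / 6947) = -1. Now have -(2919 / 6947).
Both 2919 ≡ 3 and 6947 ≡ 3 (mod 4), so reciprocity gives (2919 / 6947) = -(6947 / 2919). Reduce: 6947 ≡ 1109 (mod 2919). Now have (1109 / 2919).
1109 ≡ 1 (mod 4), so quadratic reciprocity gives (1109 / 2919) = (2919 / 1109). Reduce: 2919 ≡ 701 (mod 1109). Now have (701 / 1109).
701 ≡ 1 (mod 4), so quadratic reciprocity gives (701 / 1109) = (1109 / 701). Reduce: 1109 ≡ 408 (mod 701). Now have (408 / 701).
Factor out 2: 408 = 2^3·51. Since 701 ≡ 5 (mod 8), (2 / 701) = -1, and (2 / 701)^3 = -1. Now have -(51 / 701).
701 ≡ 1 (mod 4), so quadratic reciprocity gives (51 / 701) = (701 / 51). Reduce: 701 ≡ 38 (mod 51). Now have -(38 / 51).
Factor out 2: 38 = 2·19. Since 51 ≡ 3 (mod 8), (2 / 51) = -1. Now have (19 / 51).
Both 19 ≡ 3 and 51 ≡ 3 (mod 4), so reciprocity gives (19 / 51) = -(51 / 19). Reduce: 51 ≡ 13 (mod 19). Now have -(13 / 19).
13 ≡ 1 (mod 4), so quadratic reciprocity gives (13 / 19) = (19 / 13). Reduce: 19 ≡ 6 (mod 13). Now have -(6 / 13).
Factor out 2: 6 = 2·3. Since 13 ≡ 5 (mod 8), (2 / 13) = -1. Now have (3 / 13).
13 ≡ 1 (mod 4), so quadratic reciprocity gives (3 / 13) = (13 / 3). Reduce: 13 ≡ 1 (mod 3). Now have (1 / 3).
(1 / 3) = 1. Collecting the sign factors: 1.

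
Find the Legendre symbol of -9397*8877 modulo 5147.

By multiplicativity, (-9397·8877/5147) = (-9397/5147)·(8877/5147).
First factor (-9397/5147):
(-9397/5147)
  = (897/5147)    [-9397 ≡ 897 mod 5147]
  = (5147/897)    [QR: 897 ≡ 1 mod 4, sign kept]
  = (662/897)    [5147 ≡ 662 mod 897]
  = (331/897)    [897 ≡ 1 mod 8 ⇒ (2/897) = +1]
  = (897/331)    [QR: 897 ≡ 1 mod 4, sign kept]
  = (235/331)    [897 ≡ 235 mod 331]
  = -(331/235)    [QR: both ≡ 3 mod 4, sign flips]
  = -(96/235)    [331 ≡ 96 mod 235]
  = (3/235)    [235 ≡ 3 mod 8 ⇒ (2/235)^5 = -1]
  = -(235/3)    [QR: both ≡ 3 mod 4, sign flips]
  = -(1/3)    [235 ≡ 1 mod 3]
  = -1    [(1/3) = 1]
Second factor (8877/5147):
(8877/5147)
  = (3730/5147)    [8877 ≡ 3730 mod 5147]
  = -(1865/5147)    [5147 ≡ 3 mod 8 ⇒ (2/5147) = -1]
  = -(5147/1865)    [QR: 1865 ≡ 1 mod 4, sign kept]
  = -(1417/1865)    [5147 ≡ 1417 mod 1865]
  = -(1865/1417)    [QR: 1417 ≡ 1 mod 4, sign kept]
  = -(448/1417)    [1865 ≡ 448 mod 1417]
  = -(7/1417)    [1417 ≡ 1 mod 8 ⇒ (2/1417)^6 = +1]
  = -(1417/7)    [QR: 1417 ≡ 1 mod 4, sign kept]
  = -(3/7)    [1417 ≡ 3 mod 7]
  = (7/3)    [QR: both ≡ 3 mod 4, sign flips]
  = (1/3)    [7 ≡ 1 mod 3]
  = 1    [(1/3) = 1]
Product: (-1)·(1) = -1.

-1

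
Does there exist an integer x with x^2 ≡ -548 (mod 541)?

(-548/541)
  = (534/541)    [-548 ≡ 534 mod 541]
  = -(267/541)    [541 ≡ 5 mod 8 ⇒ (2/541) = -1]
  = -(541/267)    [QR: 541 ≡ 1 mod 4, sign kept]
  = -(7/267)    [541 ≡ 7 mod 267]
  = (267/7)    [QR: both ≡ 3 mod 4, sign flips]
  = (1/7)    [267 ≡ 1 mod 7]
  = 1    [(1/7) = 1]
(-548/541) = 1, and 541 is prime, so -548 is a quadratic residue mod 541.

yes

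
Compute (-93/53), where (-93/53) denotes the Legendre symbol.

(-93/53)
  = (93/53)    [53 ≡ 1 mod 4 ⇒ (-1/53) = +1]
  = (40/53)    [93 ≡ 40 mod 53]
  = -(5/53)    [53 ≡ 5 mod 8 ⇒ (2/53)^3 = -1]
  = -(53/5)    [QR: 5 ≡ 1 mod 4, sign kept]
  = -(3/5)    [53 ≡ 3 mod 5]
  = -(5/3)    [QR: 5 ≡ 1 mod 4, sign kept]
  = -(2/3)    [5 ≡ 2 mod 3]
  = (1/3)    [3 ≡ 3 mod 8 ⇒ (2/3) = -1]
  = 1    [(1/3) = 1]

1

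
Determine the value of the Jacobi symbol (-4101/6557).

-1

(-4101/6557)
  = (4101/6557)    [6557 ≡ 1 mod 4 ⇒ (-1/6557) = +1]
  = (6557/4101)    [QR: 4101 ≡ 1 mod 4, sign kept]
  = (2456/4101)    [6557 ≡ 2456 mod 4101]
  = -(307/4101)    [4101 ≡ 5 mod 8 ⇒ (2/4101)^3 = -1]
  = -(4101/307)    [QR: 4101 ≡ 1 mod 4, sign kept]
  = -(110/307)    [4101 ≡ 110 mod 307]
  = (55/307)    [307 ≡ 3 mod 8 ⇒ (2/307) = -1]
  = -(307/55)    [QR: both ≡ 3 mod 4, sign flips]
  = -(32/55)    [307 ≡ 32 mod 55]
  = -(1/55)    [55 ≡ 7 mod 8 ⇒ (2/55)^5 = +1]
  = -1    [(1/55) = 1]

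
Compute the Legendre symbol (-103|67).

Reduce the numerator: -103 ≡ 31 (mod 67), so (-103|67) = (31|67).
Both 31 ≡ 3 and 67 ≡ 3 (mod 4), so reciprocity gives (31|67) = -(67|31). Reduce: 67 ≡ 5 (mod 31). Now have -(5|31).
5 ≡ 1 (mod 4), so quadratic reciprocity gives (5|31) = (31|5). Reduce: 31 ≡ 1 (mod 5). Now have -(1|5).
(1|5) = 1. Collecting the sign factors: -1.

-1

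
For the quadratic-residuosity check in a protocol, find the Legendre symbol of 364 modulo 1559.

1

(364 / 1559)
  = (91 / 1559)    [1559 ≡ 7 mod 8 ⇒ (2 / 1559)^2 = +1]
  = -(1559 / 91)    [QR: both ≡ 3 mod 4, sign flips]
  = -(12 / 91)    [1559 ≡ 12 mod 91]
  = -(3 / 91)    [91 ≡ 3 mod 8 ⇒ (2 / 91)^2 = +1]
  = (91 / 3)    [QR: both ≡ 3 mod 4, sign flips]
  = (1 / 3)    [91 ≡ 1 mod 3]
  = 1    [(1 / 3) = 1]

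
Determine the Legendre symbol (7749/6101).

(7749/6101)
  = (1648/6101)    [7749 ≡ 1648 mod 6101]
  = (103/6101)    [6101 ≡ 5 mod 8 ⇒ (2/6101)^4 = +1]
  = (6101/103)    [QR: 6101 ≡ 1 mod 4, sign kept]
  = (24/103)    [6101 ≡ 24 mod 103]
  = (3/103)    [103 ≡ 7 mod 8 ⇒ (2/103)^3 = +1]
  = -(103/3)    [QR: both ≡ 3 mod 4, sign flips]
  = -(1/3)    [103 ≡ 1 mod 3]
  = -1    [(1/3) = 1]

-1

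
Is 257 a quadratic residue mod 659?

(257/659)
  = (659/257)    [QR: 257 ≡ 1 mod 4, sign kept]
  = (145/257)    [659 ≡ 145 mod 257]
  = (257/145)    [QR: 145 ≡ 1 mod 4, sign kept]
  = (112/145)    [257 ≡ 112 mod 145]
  = (7/145)    [145 ≡ 1 mod 8 ⇒ (2/145)^4 = +1]
  = (145/7)    [QR: 145 ≡ 1 mod 4, sign kept]
  = (5/7)    [145 ≡ 5 mod 7]
  = (7/5)    [QR: 5 ≡ 1 mod 4, sign kept]
  = (2/5)    [7 ≡ 2 mod 5]
  = -(1/5)    [5 ≡ 5 mod 8 ⇒ (2/5) = -1]
  = -1    [(1/5) = 1]
The Legendre symbol is -1, so x^2 ≡ 257 (mod 659) has no solution.

no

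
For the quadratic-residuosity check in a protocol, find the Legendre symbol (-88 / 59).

-1

(-88 / 59)
  = (30 / 59)    [-88 ≡ 30 mod 59]
  = -(15 / 59)    [59 ≡ 3 mod 8 ⇒ (2 / 59) = -1]
  = (59 / 15)    [QR: both ≡ 3 mod 4, sign flips]
  = (14 / 15)    [59 ≡ 14 mod 15]
  = (7 / 15)    [15 ≡ 7 mod 8 ⇒ (2 / 15) = +1]
  = -(15 / 7)    [QR: both ≡ 3 mod 4, sign flips]
  = -(1 / 7)    [15 ≡ 1 mod 7]
  = -1    [(1 / 7) = 1]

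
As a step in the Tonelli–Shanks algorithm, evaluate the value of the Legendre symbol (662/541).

1

(662/541)
  = (121/541)    [662 ≡ 121 mod 541]
  = (541/121)    [QR: 121 ≡ 1 mod 4, sign kept]
  = (57/121)    [541 ≡ 57 mod 121]
  = (121/57)    [QR: 57 ≡ 1 mod 4, sign kept]
  = (7/57)    [121 ≡ 7 mod 57]
  = (57/7)    [QR: 57 ≡ 1 mod 4, sign kept]
  = (1/7)    [57 ≡ 1 mod 7]
  = 1    [(1/7) = 1]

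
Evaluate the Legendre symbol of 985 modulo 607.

(985|607)
  = (378|607)    [985 ≡ 378 mod 607]
  = (189|607)    [607 ≡ 7 mod 8 ⇒ (2|607) = +1]
  = (607|189)    [QR: 189 ≡ 1 mod 4, sign kept]
  = (40|189)    [607 ≡ 40 mod 189]
  = -(5|189)    [189 ≡ 5 mod 8 ⇒ (2|189)^3 = -1]
  = -(189|5)    [QR: 5 ≡ 1 mod 4, sign kept]
  = -(4|5)    [189 ≡ 4 mod 5]
  = -(1|5)    [5 ≡ 5 mod 8 ⇒ (2|5)^2 = +1]
  = -1    [(1|5) = 1]

-1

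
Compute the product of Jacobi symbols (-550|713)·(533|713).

-1

By multiplicativity, (-550·533|713) = (-550|713)·(533|713).
First factor (-550|713):
Reduce the numerator: -550 ≡ 163 (mod 713), so (-550|713) = (163|713).
713 ≡ 1 (mod 4), so quadratic reciprocity gives (163|713) = (713|163). Reduce: 713 ≡ 61 (mod 163). Now have (61|163).
61 ≡ 1 (mod 4), so quadratic reciprocity gives (61|163) = (163|61). Reduce: 163 ≡ 41 (mod 61). Now have (41|61).
41 ≡ 1 (mod 4), so quadratic reciprocity gives (41|61) = (61|41). Reduce: 61 ≡ 20 (mod 41). Now have (20|41).
Factor out 2: 20 = 2^2·5. Since 41 ≡ 1 (mod 8), (2|41) = +1, and (2|41)^2 = +1. Now have (5|41).
5 ≡ 1 (mod 4), so quadratic reciprocity gives (5|41) = (41|5). Reduce: 41 ≡ 1 (mod 5). Now have (1|5).
(1|5) = 1. Collecting the sign factors: 1.
Second factor (533|713):
533 ≡ 1 (mod 4), so quadratic reciprocity gives (533|713) = (713|533). Reduce: 713 ≡ 180 (mod 533). Now have (180|533).
Factor out 2: 180 = 2^2·45. Since 533 ≡ 5 (mod 8), (2|533) = -1, and (2|533)^2 = +1. Now have (45|533).
45 ≡ 1 (mod 4), so quadratic reciprocity gives (45|533) = (533|45). Reduce: 533 ≡ 38 (mod 45). Now have (38|45).
Factor out 2: 38 = 2·19. Since 45 ≡ 5 (mod 8), (2|45) = -1. Now have -(19|45).
45 ≡ 1 (mod 4), so quadratic reciprocity gives (19|45) = (45|19). Reduce: 45 ≡ 7 (mod 19). Now have -(7|19).
Both 7 ≡ 3 and 19 ≡ 3 (mod 4), so reciprocity gives (7|19) = -(19|7). Reduce: 19 ≡ 5 (mod 7). Now have (5|7).
5 ≡ 1 (mod 4), so quadratic reciprocity gives (5|7) = (7|5). Reduce: 7 ≡ 2 (mod 5). Now have (2|5).
Factor out 2: 2 = 2. Since 5 ≡ 5 (mod 8), (2|5) = -1. Now have -(1|5).
(1|5) = 1. Collecting the sign factors: -1.
Product: (1)·(-1) = -1.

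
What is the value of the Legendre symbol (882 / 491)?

-1

Reduce the numerator: 882 ≡ 391 (mod 491), so (882 / 491) = (391 / 491).
Both 391 ≡ 3 and 491 ≡ 3 (mod 4), so reciprocity gives (391 / 491) = -(491 / 391). Reduce: 491 ≡ 100 (mod 391). Now have -(100 / 391).
Factor out 2: 100 = 2^2·25. Since 391 ≡ 7 (mod 8), (2 / 391) = +1, and (2 / 391)^2 = +1. Now have -(25 / 391).
25 ≡ 1 (mod 4), so quadratic reciprocity gives (25 / 391) = (391 / 25). Reduce: 391 ≡ 16 (mod 25). Now have -(16 / 25).
Factor out 2: 16 = 2^4. Since 25 ≡ 1 (mod 8), (2 / 25) = +1, and (2 / 25)^4 = +1. Now have -(1 / 25).
(1 / 25) = 1. Collecting the sign factors: -1.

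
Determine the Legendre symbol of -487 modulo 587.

(-487/587)
  = -(487/587)    [587 ≡ 3 mod 4 ⇒ (-1/587) = -1]
  = (587/487)    [QR: both ≡ 3 mod 4, sign flips]
  = (100/487)    [587 ≡ 100 mod 487]
  = (25/487)    [487 ≡ 7 mod 8 ⇒ (2/487)^2 = +1]
  = (487/25)    [QR: 25 ≡ 1 mod 4, sign kept]
  = (12/25)    [487 ≡ 12 mod 25]
  = (3/25)    [25 ≡ 1 mod 8 ⇒ (2/25)^2 = +1]
  = (25/3)    [QR: 25 ≡ 1 mod 4, sign kept]
  = (1/3)    [25 ≡ 1 mod 3]
  = 1    [(1/3) = 1]

1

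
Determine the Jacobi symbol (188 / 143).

Reduce the numerator: 188 ≡ 45 (mod 143), so (188 / 143) = (45 / 143).
45 ≡ 1 (mod 4), so quadratic reciprocity gives (45 / 143) = (143 / 45). Reduce: 143 ≡ 8 (mod 45). Now have (8 / 45).
Factor out 2: 8 = 2^3. Since 45 ≡ 5 (mod 8), (2 / 45) = -1, and (2 / 45)^3 = -1. Now have -(1 / 45).
(1 / 45) = 1. Collecting the sign factors: -1.

-1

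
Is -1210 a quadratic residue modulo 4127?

yes

Reduce the numerator: -1210 ≡ 2917 (mod 4127), so (-1210/4127) = (2917/4127).
2917 ≡ 1 (mod 4), so quadratic reciprocity gives (2917/4127) = (4127/2917). Reduce: 4127 ≡ 1210 (mod 2917). Now have (1210/2917).
Factor out 2: 1210 = 2·605. Since 2917 ≡ 5 (mod 8), (2/2917) = -1. Now have -(605/2917).
605 ≡ 1 (mod 4), so quadratic reciprocity gives (605/2917) = (2917/605). Reduce: 2917 ≡ 497 (mod 605). Now have -(497/605).
497 ≡ 1 (mod 4), so quadratic reciprocity gives (497/605) = (605/497). Reduce: 605 ≡ 108 (mod 497). Now have -(108/497).
Factor out 2: 108 = 2^2·27. Since 497 ≡ 1 (mod 8), (2/497) = +1, and (2/497)^2 = +1. Now have -(27/497).
497 ≡ 1 (mod 4), so quadratic reciprocity gives (27/497) = (497/27). Reduce: 497 ≡ 11 (mod 27). Now have -(11/27).
Both 11 ≡ 3 and 27 ≡ 3 (mod 4), so reciprocity gives (11/27) = -(27/11). Reduce: 27 ≡ 5 (mod 11). Now have (5/11).
5 ≡ 1 (mod 4), so quadratic reciprocity gives (5/11) = (11/5). Reduce: 11 ≡ 1 (mod 5). Now have (1/5).
(1/5) = 1. Collecting the sign factors: 1.
The Legendre symbol is 1, so x^2 ≡ -1210 (mod 4127) has solution.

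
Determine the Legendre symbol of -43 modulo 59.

1

(-43/59)
  = -(43/59)    [59 ≡ 3 mod 4 ⇒ (-1/59) = -1]
  = (59/43)    [QR: both ≡ 3 mod 4, sign flips]
  = (16/43)    [59 ≡ 16 mod 43]
  = (1/43)    [43 ≡ 3 mod 8 ⇒ (2/43)^4 = +1]
  = 1    [(1/43) = 1]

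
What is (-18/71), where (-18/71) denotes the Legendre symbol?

-1

(-18/71)
  = -(18/71)    [71 ≡ 3 mod 4 ⇒ (-1/71) = -1]
  = -(9/71)    [71 ≡ 7 mod 8 ⇒ (2/71) = +1]
  = -(71/9)    [QR: 9 ≡ 1 mod 4, sign kept]
  = -(8/9)    [71 ≡ 8 mod 9]
  = -(1/9)    [9 ≡ 1 mod 8 ⇒ (2/9)^3 = +1]
  = -1    [(1/9) = 1]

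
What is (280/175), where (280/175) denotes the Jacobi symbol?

(280/175)
  = (105/175)    [280 ≡ 105 mod 175]
  = (175/105)    [QR: 105 ≡ 1 mod 4, sign kept]
  = (70/105)    [175 ≡ 70 mod 105]
  = (35/105)    [105 ≡ 1 mod 8 ⇒ (2/105) = +1]
  = (105/35)    [QR: 105 ≡ 1 mod 4, sign kept]
  = (0/35)    [105 ≡ 0 mod 35]
  = 0    [numerator 0, gcd > 1]

0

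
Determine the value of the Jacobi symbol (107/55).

(107/55)
  = (52/55)    [107 ≡ 52 mod 55]
  = (13/55)    [55 ≡ 7 mod 8 ⇒ (2/55)^2 = +1]
  = (55/13)    [QR: 13 ≡ 1 mod 4, sign kept]
  = (3/13)    [55 ≡ 3 mod 13]
  = (13/3)    [QR: 13 ≡ 1 mod 4, sign kept]
  = (1/3)    [13 ≡ 1 mod 3]
  = 1    [(1/3) = 1]

1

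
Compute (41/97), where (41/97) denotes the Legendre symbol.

-1

(41/97)
  = (97/41)    [QR: 41 ≡ 1 mod 4, sign kept]
  = (15/41)    [97 ≡ 15 mod 41]
  = (41/15)    [QR: 41 ≡ 1 mod 4, sign kept]
  = (11/15)    [41 ≡ 11 mod 15]
  = -(15/11)    [QR: both ≡ 3 mod 4, sign flips]
  = -(4/11)    [15 ≡ 4 mod 11]
  = -(1/11)    [11 ≡ 3 mod 8 ⇒ (2/11)^2 = +1]
  = -1    [(1/11) = 1]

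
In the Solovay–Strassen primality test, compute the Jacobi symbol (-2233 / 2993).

(-2233 / 2993)
  = (760 / 2993)    [-2233 ≡ 760 mod 2993]
  = (95 / 2993)    [2993 ≡ 1 mod 8 ⇒ (2 / 2993)^3 = +1]
  = (2993 / 95)    [QR: 2993 ≡ 1 mod 4, sign kept]
  = (48 / 95)    [2993 ≡ 48 mod 95]
  = (3 / 95)    [95 ≡ 7 mod 8 ⇒ (2 / 95)^4 = +1]
  = -(95 / 3)    [QR: both ≡ 3 mod 4, sign flips]
  = -(2 / 3)    [95 ≡ 2 mod 3]
  = (1 / 3)    [3 ≡ 3 mod 8 ⇒ (2 / 3) = -1]
  = 1    [(1 / 3) = 1]

1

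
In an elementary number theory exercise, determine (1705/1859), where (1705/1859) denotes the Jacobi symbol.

(1705/1859)
  = (1859/1705)    [QR: 1705 ≡ 1 mod 4, sign kept]
  = (154/1705)    [1859 ≡ 154 mod 1705]
  = (77/1705)    [1705 ≡ 1 mod 8 ⇒ (2/1705) = +1]
  = (1705/77)    [QR: 77 ≡ 1 mod 4, sign kept]
  = (11/77)    [1705 ≡ 11 mod 77]
  = (77/11)    [QR: 77 ≡ 1 mod 4, sign kept]
  = (0/11)    [77 ≡ 0 mod 11]
  = 0    [numerator 0, gcd > 1]

0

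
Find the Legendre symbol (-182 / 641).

Reduce the numerator: -182 ≡ 459 (mod 641), so (-182 / 641) = (459 / 641).
641 ≡ 1 (mod 4), so quadratic reciprocity gives (459 / 641) = (641 / 459). Reduce: 641 ≡ 182 (mod 459). Now have (182 / 459).
Factor out 2: 182 = 2·91. Since 459 ≡ 3 (mod 8), (2 / 459) = -1. Now have -(91 / 459).
Both 91 ≡ 3 and 459 ≡ 3 (mod 4), so reciprocity gives (91 / 459) = -(459 / 91). Reduce: 459 ≡ 4 (mod 91). Now have (4 / 91).
Factor out 2: 4 = 2^2. Since 91 ≡ 3 (mod 8), (2 / 91) = -1, and (2 / 91)^2 = +1. Now have (1 / 91).
(1 / 91) = 1. Collecting the sign factors: 1.

1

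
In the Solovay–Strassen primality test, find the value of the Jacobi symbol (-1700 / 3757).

0

(-1700 / 3757)
  = (1700 / 3757)    [3757 ≡ 1 mod 4 ⇒ (-1 / 3757) = +1]
  = (425 / 3757)    [3757 ≡ 5 mod 8 ⇒ (2 / 3757)^2 = +1]
  = (3757 / 425)    [QR: 425 ≡ 1 mod 4, sign kept]
  = (357 / 425)    [3757 ≡ 357 mod 425]
  = (425 / 357)    [QR: 357 ≡ 1 mod 4, sign kept]
  = (68 / 357)    [425 ≡ 68 mod 357]
  = (17 / 357)    [357 ≡ 5 mod 8 ⇒ (2 / 357)^2 = +1]
  = (357 / 17)    [QR: 17 ≡ 1 mod 4, sign kept]
  = (0 / 17)    [357 ≡ 0 mod 17]
  = 0    [numerator 0, gcd > 1]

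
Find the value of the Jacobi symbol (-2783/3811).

Pull out -1: (-2783/3811) = (-1/3811)·(2783/3811). Since 3811 ≡ 3 (mod 4), (-1/3811) = -1. Now have -(2783/3811).
Both 2783 ≡ 3 and 3811 ≡ 3 (mod 4), so reciprocity gives (2783/3811) = -(3811/2783). Reduce: 3811 ≡ 1028 (mod 2783). Now have (1028/2783).
Factor out 2: 1028 = 2^2·257. Since 2783 ≡ 7 (mod 8), (2/2783) = +1, and (2/2783)^2 = +1. Now have (257/2783).
257 ≡ 1 (mod 4), so quadratic reciprocity gives (257/2783) = (2783/257). Reduce: 2783 ≡ 213 (mod 257). Now have (213/257).
213 ≡ 1 (mod 4), so quadratic reciprocity gives (213/257) = (257/213). Reduce: 257 ≡ 44 (mod 213). Now have (44/213).
Factor out 2: 44 = 2^2·11. Since 213 ≡ 5 (mod 8), (2/213) = -1, and (2/213)^2 = +1. Now have (11/213).
213 ≡ 1 (mod 4), so quadratic reciprocity gives (11/213) = (213/11). Reduce: 213 ≡ 4 (mod 11). Now have (4/11).
Factor out 2: 4 = 2^2. Since 11 ≡ 3 (mod 8), (2/11) = -1, and (2/11)^2 = +1. Now have (1/11).
(1/11) = 1. Collecting the sign factors: 1.

1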